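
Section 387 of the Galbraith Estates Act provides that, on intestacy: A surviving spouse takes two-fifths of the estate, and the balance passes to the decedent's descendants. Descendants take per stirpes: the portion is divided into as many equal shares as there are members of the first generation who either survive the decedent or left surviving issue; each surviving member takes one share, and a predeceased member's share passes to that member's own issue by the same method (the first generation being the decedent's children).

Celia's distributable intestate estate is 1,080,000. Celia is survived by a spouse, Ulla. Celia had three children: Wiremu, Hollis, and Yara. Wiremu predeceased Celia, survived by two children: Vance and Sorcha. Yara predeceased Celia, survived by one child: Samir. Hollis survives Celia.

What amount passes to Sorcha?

Sorcha receives 108,000.

Ulla takes two-fifths of 1,080,000 = 432,000. The remaining 648,000 passes to the descendants.
The descendants' portion (648,000) is divided into 3 shares of 216,000: Hollis takes 216,000; Wiremu's 216,000 share passes to Wiremu's issue; Yara's 216,000 share passes to Yara's issue.
Wiremu's share (216,000) is divided into 2 shares of 108,000: Vance and Sorcha each take 108,000.
Yara's share (216,000) passes entirely to Samir.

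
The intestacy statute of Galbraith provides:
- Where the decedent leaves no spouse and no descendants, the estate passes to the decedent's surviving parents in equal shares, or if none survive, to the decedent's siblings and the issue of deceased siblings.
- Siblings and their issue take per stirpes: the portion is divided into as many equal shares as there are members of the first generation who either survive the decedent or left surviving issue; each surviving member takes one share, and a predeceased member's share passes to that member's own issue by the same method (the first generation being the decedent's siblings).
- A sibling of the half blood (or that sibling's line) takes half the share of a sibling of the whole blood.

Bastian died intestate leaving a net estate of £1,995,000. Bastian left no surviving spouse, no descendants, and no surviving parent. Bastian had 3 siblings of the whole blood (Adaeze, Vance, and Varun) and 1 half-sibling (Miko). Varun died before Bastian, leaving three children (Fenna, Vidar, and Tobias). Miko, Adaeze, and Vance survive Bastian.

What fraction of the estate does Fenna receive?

Fenna receives 2/21 of the estate.

The entire £1,995,000 passes to the siblings and their issue.
Counting each half-blood sibling's line as half a unit, there are 7/2 units in £1,995,000, so one unit is £570,000. Whole-blood lines (Adaeze, Vance, and Varun) take £570,000 each; half-blood lines (Miko) take £285,000 each.
Varun's share (£570,000) is divided into 3 shares of £190,000: Fenna, Vidar, and Tobias each take £190,000.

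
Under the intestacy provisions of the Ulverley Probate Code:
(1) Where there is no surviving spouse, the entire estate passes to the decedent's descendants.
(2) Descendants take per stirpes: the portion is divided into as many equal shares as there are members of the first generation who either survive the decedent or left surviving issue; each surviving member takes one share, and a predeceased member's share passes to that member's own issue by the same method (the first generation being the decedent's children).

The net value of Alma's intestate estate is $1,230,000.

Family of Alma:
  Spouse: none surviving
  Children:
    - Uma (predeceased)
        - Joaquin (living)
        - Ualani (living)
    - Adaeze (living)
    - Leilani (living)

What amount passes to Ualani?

The entire $1,230,000 passes to the descendants.
That amount ($1,230,000) is divided into 3 shares of $410,000: Adaeze and Leilani each take $410,000; Uma's $410,000 share passes to Uma's issue.
Uma's share ($410,000) is divided into 2 shares of $205,000: Joaquin and Ualani each take $205,000.

Ualani receives $205,000.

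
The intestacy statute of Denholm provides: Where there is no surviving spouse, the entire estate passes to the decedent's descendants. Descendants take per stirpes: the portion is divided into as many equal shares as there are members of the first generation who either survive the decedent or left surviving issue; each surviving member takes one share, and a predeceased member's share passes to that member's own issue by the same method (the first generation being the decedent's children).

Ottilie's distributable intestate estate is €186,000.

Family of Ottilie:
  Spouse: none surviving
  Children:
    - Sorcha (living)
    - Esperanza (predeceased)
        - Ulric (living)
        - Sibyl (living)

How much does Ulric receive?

Ulric receives €46,500.

The entire €186,000 passes to the descendants.
That amount (€186,000) is divided into 2 shares of €93,000: Sorcha takes €93,000; Esperanza's €93,000 share passes to Esperanza's issue.
Esperanza's share (€93,000) is divided into 2 shares of €46,500: Ulric and Sibyl each take €46,500.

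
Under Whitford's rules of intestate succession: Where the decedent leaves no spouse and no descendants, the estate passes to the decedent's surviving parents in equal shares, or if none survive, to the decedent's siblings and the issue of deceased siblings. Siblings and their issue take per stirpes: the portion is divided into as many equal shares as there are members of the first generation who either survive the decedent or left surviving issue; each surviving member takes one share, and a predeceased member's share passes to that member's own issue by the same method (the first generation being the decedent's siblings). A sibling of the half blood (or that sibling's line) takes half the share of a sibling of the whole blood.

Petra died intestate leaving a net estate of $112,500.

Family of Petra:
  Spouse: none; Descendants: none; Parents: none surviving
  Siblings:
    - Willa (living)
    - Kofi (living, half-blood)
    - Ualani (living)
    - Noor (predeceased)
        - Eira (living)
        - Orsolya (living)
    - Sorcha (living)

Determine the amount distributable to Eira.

The entire $112,500 passes to the siblings and their issue.
Counting each half-blood sibling's line as half a unit, there are 9/2 units in $112,500, so one unit is $25,000. Whole-blood lines (Willa, Ualani, Noor, and Sorcha) take $25,000 each; half-blood lines (Kofi) take $12,500 each.
Noor's share ($25,000) is divided into 2 shares of $12,500: Eira and Orsolya each take $12,500.

Eira receives $12,500.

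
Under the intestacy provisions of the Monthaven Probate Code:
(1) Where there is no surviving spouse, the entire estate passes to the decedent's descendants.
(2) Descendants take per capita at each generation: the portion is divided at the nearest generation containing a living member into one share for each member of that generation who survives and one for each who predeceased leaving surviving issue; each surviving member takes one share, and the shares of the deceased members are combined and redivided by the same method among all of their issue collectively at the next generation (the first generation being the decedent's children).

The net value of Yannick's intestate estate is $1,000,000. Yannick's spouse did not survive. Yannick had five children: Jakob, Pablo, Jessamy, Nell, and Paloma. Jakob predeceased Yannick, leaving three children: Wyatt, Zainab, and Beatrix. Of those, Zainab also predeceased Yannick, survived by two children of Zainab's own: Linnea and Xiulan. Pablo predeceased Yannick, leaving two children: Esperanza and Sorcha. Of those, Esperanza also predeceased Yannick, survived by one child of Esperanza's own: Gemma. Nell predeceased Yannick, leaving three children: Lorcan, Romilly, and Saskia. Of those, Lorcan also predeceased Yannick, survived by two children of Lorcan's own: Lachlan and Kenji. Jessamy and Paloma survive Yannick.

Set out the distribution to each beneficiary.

The entire $1,000,000 passes to the descendants.
That amount ($1,000,000) is divided at the children's generation into 5 shares of $200,000. Jessamy and Paloma each take $200,000. The 3 shares of the deceased (Jakob, Pablo, and Nell) are combined into a pool of $600,000.
That pool ($600,000) is divided at the grandchildren's generation into 8 shares of $75,000. Wyatt, Beatrix, Sorcha, Romilly, and Saskia each take $75,000. The 3 shares of the deceased (Zainab, Esperanza, and Lorcan) are combined into a pool of $225,000.
That pool ($225,000) is divided at the great-grandchildren's generation equally among Linnea, Xiulan, Gemma, Lachlan, and Kenji: $45,000 each.

Wyatt: $75,000; Linnea: $45,000; Xiulan: $45,000; Beatrix: $75,000; Gemma: $45,000; Sorcha: $75,000; Jessamy: $200,000; Lachlan: $45,000; Kenji: $45,000; Romilly: $75,000; Saskia: $75,000; Paloma: $200,000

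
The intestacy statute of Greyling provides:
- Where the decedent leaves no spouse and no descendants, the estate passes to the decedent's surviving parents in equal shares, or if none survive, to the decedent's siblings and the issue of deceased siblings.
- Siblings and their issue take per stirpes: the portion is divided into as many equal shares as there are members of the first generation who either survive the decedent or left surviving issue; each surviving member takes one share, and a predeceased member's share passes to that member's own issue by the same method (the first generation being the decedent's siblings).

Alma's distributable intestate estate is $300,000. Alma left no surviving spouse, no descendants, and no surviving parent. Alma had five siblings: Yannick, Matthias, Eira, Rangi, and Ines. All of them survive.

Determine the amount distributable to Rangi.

The entire $300,000 passes to the siblings and their issue.
That amount ($300,000) is divided into 5 shares of $60,000: Yannick, Matthias, Eira, Rangi, and Ines each take $60,000.

Rangi receives $60,000.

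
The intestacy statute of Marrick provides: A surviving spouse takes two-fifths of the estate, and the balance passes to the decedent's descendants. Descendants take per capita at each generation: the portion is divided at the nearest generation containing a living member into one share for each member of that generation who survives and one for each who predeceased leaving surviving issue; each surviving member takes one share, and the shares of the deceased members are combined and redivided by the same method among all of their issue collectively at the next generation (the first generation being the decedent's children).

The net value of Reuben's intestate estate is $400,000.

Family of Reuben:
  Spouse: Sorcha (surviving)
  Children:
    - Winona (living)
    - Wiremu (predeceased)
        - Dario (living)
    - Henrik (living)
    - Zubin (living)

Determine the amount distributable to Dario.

Dario receives $60,000.

Sorcha takes two-fifths of $400,000 = $160,000. The remaining $240,000 passes to the descendants.
The descendants' portion ($240,000) is divided at the children's generation into 4 shares of $60,000. Winona, Henrik, and Zubin each take $60,000. The remaining share for the deceased Wiremu ($60,000) is carried to the next generation.
That pool ($60,000) passes entirely to Dario, the sole taker at the grandchildren's generation.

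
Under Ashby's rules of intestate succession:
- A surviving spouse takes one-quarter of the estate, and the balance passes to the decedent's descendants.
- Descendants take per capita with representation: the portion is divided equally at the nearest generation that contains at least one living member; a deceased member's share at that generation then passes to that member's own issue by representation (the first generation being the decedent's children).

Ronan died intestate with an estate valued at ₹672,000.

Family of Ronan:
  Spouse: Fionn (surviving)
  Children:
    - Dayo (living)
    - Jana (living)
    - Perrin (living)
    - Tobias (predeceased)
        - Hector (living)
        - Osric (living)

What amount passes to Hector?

Hector receives ₹63,000.

Fionn takes one-quarter of ₹672,000 = ₹168,000. The remaining ₹504,000 passes to the descendants.
The descendants' portion (₹504,000) is divided into 4 shares of ₹126,000: Dayo, Jana, and Perrin each take ₹126,000; Tobias's ₹126,000 share passes to Tobias's issue.
Tobias's share (₹126,000) is divided into 2 shares of ₹63,000: Hector and Osric each take ₹63,000.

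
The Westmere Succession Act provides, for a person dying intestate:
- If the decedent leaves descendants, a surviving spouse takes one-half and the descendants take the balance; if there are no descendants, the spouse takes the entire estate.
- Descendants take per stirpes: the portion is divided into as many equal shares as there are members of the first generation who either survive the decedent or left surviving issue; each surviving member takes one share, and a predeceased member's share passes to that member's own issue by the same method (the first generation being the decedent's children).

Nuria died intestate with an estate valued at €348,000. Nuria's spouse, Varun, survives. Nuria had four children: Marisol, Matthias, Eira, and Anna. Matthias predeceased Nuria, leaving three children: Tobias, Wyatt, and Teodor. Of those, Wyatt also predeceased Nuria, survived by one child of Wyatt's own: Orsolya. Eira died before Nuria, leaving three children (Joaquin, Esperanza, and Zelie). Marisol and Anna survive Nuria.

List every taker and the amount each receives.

Varun takes one-half of €348,000 = €174,000. The remaining €174,000 passes to the descendants.
The descendants' portion (€174,000) is divided into 4 shares of €43,500: Marisol and Anna each take €43,500; Matthias's €43,500 share passes to Matthias's issue; Eira's €43,500 share passes to Eira's issue.
Matthias's share (€43,500) is divided into 3 shares of €14,500: Tobias and Teodor each take €14,500; Wyatt's €14,500 share passes to Wyatt's issue.
Wyatt's share (€14,500) passes entirely to Orsolya.
Eira's share (€43,500) is divided into 3 shares of €14,500: Joaquin, Esperanza, and Zelie each take €14,500.

Varun: €174,000; Marisol: €43,500; Tobias: €14,500; Orsolya: €14,500; Teodor: €14,500; Joaquin: €14,500; Esperanza: €14,500; Zelie: €14,500; Anna: €43,500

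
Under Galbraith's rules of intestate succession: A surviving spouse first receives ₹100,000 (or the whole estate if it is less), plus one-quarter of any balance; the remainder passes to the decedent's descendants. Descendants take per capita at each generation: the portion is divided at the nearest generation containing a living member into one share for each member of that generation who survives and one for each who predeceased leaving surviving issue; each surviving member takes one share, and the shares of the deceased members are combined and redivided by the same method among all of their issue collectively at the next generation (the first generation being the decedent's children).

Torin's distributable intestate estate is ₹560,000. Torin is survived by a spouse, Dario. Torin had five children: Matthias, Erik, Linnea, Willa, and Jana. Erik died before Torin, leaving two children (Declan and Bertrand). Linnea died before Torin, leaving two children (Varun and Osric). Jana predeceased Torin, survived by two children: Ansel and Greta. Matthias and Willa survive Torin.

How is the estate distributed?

Dario first takes ₹100,000, leaving a balance of ₹460,000. Dario then takes one-quarter of the balance (₹115,000), for a total of ₹215,000. The remaining ₹345,000 passes to the descendants.
The descendants' portion (₹345,000) is divided at the children's generation into 5 shares of ₹69,000. Matthias and Willa each take ₹69,000. The 3 shares of the deceased (Erik, Linnea, and Jana) are combined into a pool of ₹207,000.
That pool (₹207,000) is divided at the grandchildren's generation equally among Declan, Bertrand, Varun, Osric, Ansel, and Greta: ₹34,500 each.

Dario: ₹215,000; Matthias: ₹69,000; Declan: ₹34,500; Bertrand: ₹34,500; Varun: ₹34,500; Osric: ₹34,500; Willa: ₹69,000; Ansel: ₹34,500; Greta: ₹34,500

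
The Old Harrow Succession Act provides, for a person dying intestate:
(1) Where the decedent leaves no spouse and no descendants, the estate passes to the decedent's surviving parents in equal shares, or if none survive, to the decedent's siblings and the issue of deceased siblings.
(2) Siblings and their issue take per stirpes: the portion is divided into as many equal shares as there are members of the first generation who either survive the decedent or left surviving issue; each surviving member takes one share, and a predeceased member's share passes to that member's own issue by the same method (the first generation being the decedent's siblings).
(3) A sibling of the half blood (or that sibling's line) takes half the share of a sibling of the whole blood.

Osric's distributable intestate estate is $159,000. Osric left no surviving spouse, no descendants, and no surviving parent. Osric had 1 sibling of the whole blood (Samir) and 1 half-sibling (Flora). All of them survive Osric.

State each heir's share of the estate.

The entire $159,000 passes to the siblings and their issue.
Counting each half-blood sibling's line as half a unit, there are 3/2 units in $159,000, so one unit is $106,000. Whole-blood lines (Samir) take $106,000 each; half-blood lines (Flora) take $53,000 each.

Samir: $106,000; Flora: $53,000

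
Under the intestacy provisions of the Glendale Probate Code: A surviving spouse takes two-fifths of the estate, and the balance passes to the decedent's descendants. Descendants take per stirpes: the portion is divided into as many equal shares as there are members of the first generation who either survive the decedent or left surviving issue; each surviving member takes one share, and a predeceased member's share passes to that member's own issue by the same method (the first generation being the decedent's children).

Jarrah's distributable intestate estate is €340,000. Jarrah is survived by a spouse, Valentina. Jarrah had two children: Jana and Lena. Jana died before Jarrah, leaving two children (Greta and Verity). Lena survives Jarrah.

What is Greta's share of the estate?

Greta receives €51,000.

Valentina takes two-fifths of €340,000 = €136,000. The remaining €204,000 passes to the descendants.
The descendants' portion (€204,000) is divided into 2 shares of €102,000: Lena takes €102,000; Jana's €102,000 share passes to Jana's issue.
Jana's share (€102,000) is divided into 2 shares of €51,000: Greta and Verity each take €51,000.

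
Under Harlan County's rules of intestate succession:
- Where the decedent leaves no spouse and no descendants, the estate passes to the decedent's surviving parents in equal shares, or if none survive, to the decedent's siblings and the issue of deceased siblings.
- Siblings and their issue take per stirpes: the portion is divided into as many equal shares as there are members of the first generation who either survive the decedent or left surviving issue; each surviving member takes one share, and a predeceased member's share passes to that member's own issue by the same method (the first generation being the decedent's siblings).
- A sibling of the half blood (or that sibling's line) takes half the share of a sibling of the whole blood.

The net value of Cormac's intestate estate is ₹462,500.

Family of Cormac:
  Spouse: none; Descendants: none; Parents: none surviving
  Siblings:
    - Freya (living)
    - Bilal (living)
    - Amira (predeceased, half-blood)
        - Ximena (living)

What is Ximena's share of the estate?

Ximena receives ₹92,500.

The entire ₹462,500 passes to the siblings and their issue.
Counting each half-blood sibling's line as half a unit, there are 5/2 units in ₹462,500, so one unit is ₹185,000. Whole-blood lines (Freya and Bilal) take ₹185,000 each; half-blood lines (Amira) take ₹92,500 each.
Amira's share (₹92,500) passes entirely to Ximena.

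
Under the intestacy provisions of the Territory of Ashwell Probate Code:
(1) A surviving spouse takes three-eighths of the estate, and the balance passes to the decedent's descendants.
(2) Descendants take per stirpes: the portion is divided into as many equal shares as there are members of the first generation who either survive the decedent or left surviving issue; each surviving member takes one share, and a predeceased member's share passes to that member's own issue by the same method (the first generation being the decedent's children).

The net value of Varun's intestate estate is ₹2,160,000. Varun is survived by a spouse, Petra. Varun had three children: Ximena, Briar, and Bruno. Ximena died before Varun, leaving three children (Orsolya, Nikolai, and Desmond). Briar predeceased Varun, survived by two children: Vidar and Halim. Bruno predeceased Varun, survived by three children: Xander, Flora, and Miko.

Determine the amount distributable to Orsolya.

Orsolya receives ₹150,000.

Petra takes three-eighths of ₹2,160,000 = ₹810,000. The remaining ₹1,350,000 passes to the descendants.
The descendants' portion (₹1,350,000) is divided into 3 shares of ₹450,000: Ximena's ₹450,000 share passes to Ximena's issue; Briar's ₹450,000 share passes to Briar's issue; Bruno's ₹450,000 share passes to Bruno's issue.
Ximena's share (₹450,000) is divided into 3 shares of ₹150,000: Orsolya, Nikolai, and Desmond each take ₹150,000.
Briar's share (₹450,000) is divided into 2 shares of ₹225,000: Vidar and Halim each take ₹225,000.
Bruno's share (₹450,000) is divided into 3 shares of ₹150,000: Xander, Flora, and Miko each take ₹150,000.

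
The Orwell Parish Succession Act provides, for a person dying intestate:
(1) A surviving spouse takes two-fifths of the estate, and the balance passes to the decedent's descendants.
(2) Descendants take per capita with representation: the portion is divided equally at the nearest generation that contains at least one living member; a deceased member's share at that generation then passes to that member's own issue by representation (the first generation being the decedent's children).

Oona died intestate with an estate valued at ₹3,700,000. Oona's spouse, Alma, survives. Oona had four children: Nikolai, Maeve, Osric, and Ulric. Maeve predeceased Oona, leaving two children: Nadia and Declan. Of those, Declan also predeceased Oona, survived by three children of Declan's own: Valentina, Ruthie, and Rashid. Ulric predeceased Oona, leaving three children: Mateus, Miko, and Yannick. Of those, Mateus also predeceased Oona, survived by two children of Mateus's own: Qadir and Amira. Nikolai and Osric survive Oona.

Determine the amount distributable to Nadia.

Alma takes two-fifths of ₹3,700,000 = ₹1,480,000. The remaining ₹2,220,000 passes to the descendants.
The descendants' portion (₹2,220,000) is divided into 4 shares of ₹555,000: Nikolai and Osric each take ₹555,000; Maeve's ₹555,000 share passes to Maeve's issue; Ulric's ₹555,000 share passes to Ulric's issue.
Maeve's share (₹555,000) is divided into 2 shares of ₹277,500: Nadia takes ₹277,500; Declan's ₹277,500 share passes to Declan's issue.
Declan's share (₹277,500) is divided into 3 shares of ₹92,500: Valentina, Ruthie, and Rashid each take ₹92,500.
Ulric's share (₹555,000) is divided into 3 shares of ₹185,000: Miko and Yannick each take ₹185,000; Mateus's ₹185,000 share passes to Mateus's issue.
Mateus's share (₹185,000) is divided into 2 shares of ₹92,500: Qadir and Amira each take ₹92,500.

Nadia receives ₹277,500.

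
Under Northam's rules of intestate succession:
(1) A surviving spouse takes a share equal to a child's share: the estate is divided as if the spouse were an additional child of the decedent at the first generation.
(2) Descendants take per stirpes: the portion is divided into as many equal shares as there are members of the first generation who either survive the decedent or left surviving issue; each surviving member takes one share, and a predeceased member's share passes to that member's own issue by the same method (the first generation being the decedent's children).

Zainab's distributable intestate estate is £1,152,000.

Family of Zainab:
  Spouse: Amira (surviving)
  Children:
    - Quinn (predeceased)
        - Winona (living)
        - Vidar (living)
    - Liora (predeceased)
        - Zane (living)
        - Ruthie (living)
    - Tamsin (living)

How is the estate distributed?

The spouse counts as an additional share at the children's level, so there are 4 primary shares of £288,000. Amira takes one such share (£288,000).
The children's combined portion (£864,000) is divided into 3 shares of £288,000: Tamsin takes £288,000; Quinn's £288,000 share passes to Quinn's issue; Liora's £288,000 share passes to Liora's issue.
Quinn's share (£288,000) is divided into 2 shares of £144,000: Winona and Vidar each take £144,000.
Liora's share (£288,000) is divided into 2 shares of £144,000: Zane and Ruthie each take £144,000.

Amira: £288,000; Winona: £144,000; Vidar: £144,000; Zane: £144,000; Ruthie: £144,000; Tamsin: £288,000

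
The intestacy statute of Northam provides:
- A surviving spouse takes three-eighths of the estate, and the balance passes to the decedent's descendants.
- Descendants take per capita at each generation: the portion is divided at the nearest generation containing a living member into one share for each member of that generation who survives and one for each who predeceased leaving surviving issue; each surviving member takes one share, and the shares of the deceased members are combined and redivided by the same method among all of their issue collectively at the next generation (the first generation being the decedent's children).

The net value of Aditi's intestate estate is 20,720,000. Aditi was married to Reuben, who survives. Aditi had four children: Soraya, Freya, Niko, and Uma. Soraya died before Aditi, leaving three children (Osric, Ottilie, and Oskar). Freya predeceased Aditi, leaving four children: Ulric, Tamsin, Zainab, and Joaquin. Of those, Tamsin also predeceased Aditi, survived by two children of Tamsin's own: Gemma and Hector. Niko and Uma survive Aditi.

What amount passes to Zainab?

Zainab receives 925,000.

Reuben takes three-eighths of 20,720,000 = 7,770,000. The remaining 12,950,000 passes to the descendants.
The descendants' portion (12,950,000) is divided at the children's generation into 4 shares of 3,237,500. Niko and Uma each take 3,237,500. The 2 shares of the deceased (Soraya and Freya) are combined into a pool of 6,475,000.
That pool (6,475,000) is divided at the grandchildren's generation into 7 shares of 925,000. Osric, Ottilie, Oskar, Ulric, Zainab, and Joaquin each take 925,000. The remaining share for the deceased Tamsin (925,000) is carried to the next generation.
That pool (925,000) is divided at the great-grandchildren's generation equally among Gemma and Hector: 462,500 each.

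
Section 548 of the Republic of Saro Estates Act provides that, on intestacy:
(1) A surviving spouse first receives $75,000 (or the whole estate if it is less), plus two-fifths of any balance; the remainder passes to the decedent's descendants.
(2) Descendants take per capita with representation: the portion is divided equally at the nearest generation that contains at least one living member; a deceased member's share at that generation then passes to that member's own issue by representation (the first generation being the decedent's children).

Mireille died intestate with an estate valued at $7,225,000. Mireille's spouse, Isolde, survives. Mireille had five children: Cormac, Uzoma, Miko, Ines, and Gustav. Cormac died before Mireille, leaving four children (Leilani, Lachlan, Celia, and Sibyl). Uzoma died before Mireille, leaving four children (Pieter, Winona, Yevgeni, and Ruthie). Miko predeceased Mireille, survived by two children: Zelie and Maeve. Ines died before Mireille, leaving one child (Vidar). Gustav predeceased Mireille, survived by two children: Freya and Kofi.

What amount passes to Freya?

Isolde first takes $75,000, leaving a balance of $7,150,000. Isolde then takes two-fifths of the balance ($2,860,000), for a total of $2,935,000. The remaining $4,290,000 passes to the descendants.
No child survives, so the initial division is made at the grandchildren's generation.
The descendants' portion ($4,290,000) is divided into 13 shares of $330,000: Leilani, Lachlan, Celia, Sibyl, Pieter, Winona, Yevgeni, Ruthie, Zelie, Maeve, Vidar, Freya, and Kofi each take $330,000.

Freya receives $330,000.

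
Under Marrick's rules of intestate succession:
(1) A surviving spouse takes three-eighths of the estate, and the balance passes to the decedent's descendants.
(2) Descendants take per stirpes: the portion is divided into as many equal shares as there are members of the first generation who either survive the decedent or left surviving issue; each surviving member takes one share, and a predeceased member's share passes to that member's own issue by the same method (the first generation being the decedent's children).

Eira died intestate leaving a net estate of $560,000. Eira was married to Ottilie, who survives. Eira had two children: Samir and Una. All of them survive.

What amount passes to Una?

Una receives $175,000.

Ottilie takes three-eighths of $560,000 = $210,000. The remaining $350,000 passes to the descendants.
The descendants' portion ($350,000) is divided into 2 shares of $175,000: Samir and Una each take $175,000.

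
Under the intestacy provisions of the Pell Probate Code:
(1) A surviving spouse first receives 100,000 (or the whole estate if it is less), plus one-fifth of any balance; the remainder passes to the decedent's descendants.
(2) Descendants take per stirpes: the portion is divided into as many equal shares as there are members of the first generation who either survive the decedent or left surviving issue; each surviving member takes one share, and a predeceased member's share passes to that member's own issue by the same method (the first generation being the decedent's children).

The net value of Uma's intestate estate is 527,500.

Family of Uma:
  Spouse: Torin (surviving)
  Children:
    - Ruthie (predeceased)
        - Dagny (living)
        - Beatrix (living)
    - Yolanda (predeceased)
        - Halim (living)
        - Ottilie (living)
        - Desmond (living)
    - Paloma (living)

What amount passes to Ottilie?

Ottilie receives 38,000.

Torin first takes 100,000, leaving a balance of 427,500. Torin then takes one-fifth of the balance (85,500), for a total of 185,500. The remaining 342,000 passes to the descendants.
The descendants' portion (342,000) is divided into 3 shares of 114,000: Paloma takes 114,000; Ruthie's 114,000 share passes to Ruthie's issue; Yolanda's 114,000 share passes to Yolanda's issue.
Ruthie's share (114,000) is divided into 2 shares of 57,000: Dagny and Beatrix each take 57,000.
Yolanda's share (114,000) is divided into 3 shares of 38,000: Halim, Ottilie, and Desmond each take 38,000.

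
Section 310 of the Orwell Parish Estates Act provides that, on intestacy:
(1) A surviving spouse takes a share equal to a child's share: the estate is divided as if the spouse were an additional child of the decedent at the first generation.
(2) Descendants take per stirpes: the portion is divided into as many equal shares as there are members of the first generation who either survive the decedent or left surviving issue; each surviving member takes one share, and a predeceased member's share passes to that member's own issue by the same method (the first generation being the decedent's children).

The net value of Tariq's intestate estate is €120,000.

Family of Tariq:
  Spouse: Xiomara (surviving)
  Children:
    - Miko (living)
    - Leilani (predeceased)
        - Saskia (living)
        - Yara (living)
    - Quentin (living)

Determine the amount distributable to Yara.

The spouse counts as an additional share at the children's level, so there are 4 primary shares of €30,000. Xiomara takes one such share (€30,000).
The children's combined portion (€90,000) is divided into 3 shares of €30,000: Miko and Quentin each take €30,000; Leilani's €30,000 share passes to Leilani's issue.
Leilani's share (€30,000) is divided into 2 shares of €15,000: Saskia and Yara each take €15,000.

Yara receives €15,000.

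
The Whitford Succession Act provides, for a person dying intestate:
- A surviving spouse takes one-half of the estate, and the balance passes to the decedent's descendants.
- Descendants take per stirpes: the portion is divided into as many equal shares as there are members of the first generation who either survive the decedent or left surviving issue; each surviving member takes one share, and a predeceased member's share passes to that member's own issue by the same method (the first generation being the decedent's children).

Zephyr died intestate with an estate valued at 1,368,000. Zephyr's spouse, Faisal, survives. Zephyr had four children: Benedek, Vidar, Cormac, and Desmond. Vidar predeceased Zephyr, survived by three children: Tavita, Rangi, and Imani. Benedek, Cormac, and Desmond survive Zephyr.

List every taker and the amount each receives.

Faisal takes one-half of 1,368,000 = 684,000. The remaining 684,000 passes to the descendants.
The descendants' portion (684,000) is divided into 4 shares of 171,000: Benedek, Cormac, and Desmond each take 171,000; Vidar's 171,000 share passes to Vidar's issue.
Vidar's share (171,000) is divided into 3 shares of 57,000: Tavita, Rangi, and Imani each take 57,000.

Faisal: 684,000; Benedek: 171,000; Tavita: 57,000; Rangi: 57,000; Imani: 57,000; Cormac: 171,000; Desmond: 171,000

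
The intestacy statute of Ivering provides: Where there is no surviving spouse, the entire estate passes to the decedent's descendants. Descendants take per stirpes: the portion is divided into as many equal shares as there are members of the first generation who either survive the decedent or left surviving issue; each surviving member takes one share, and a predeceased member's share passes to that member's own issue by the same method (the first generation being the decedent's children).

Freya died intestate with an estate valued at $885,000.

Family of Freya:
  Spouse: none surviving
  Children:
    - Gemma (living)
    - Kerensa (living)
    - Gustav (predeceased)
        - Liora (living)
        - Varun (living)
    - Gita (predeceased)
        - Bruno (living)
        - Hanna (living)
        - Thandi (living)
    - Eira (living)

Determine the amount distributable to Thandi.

The entire $885,000 passes to the descendants.
That amount ($885,000) is divided into 5 shares of $177,000: Gemma, Kerensa, and Eira each take $177,000; Gustav's $177,000 share passes to Gustav's issue; Gita's $177,000 share passes to Gita's issue.
Gustav's share ($177,000) is divided into 2 shares of $88,500: Liora and Varun each take $88,500.
Gita's share ($177,000) is divided into 3 shares of $59,000: Bruno, Hanna, and Thandi each take $59,000.

Thandi receives $59,000.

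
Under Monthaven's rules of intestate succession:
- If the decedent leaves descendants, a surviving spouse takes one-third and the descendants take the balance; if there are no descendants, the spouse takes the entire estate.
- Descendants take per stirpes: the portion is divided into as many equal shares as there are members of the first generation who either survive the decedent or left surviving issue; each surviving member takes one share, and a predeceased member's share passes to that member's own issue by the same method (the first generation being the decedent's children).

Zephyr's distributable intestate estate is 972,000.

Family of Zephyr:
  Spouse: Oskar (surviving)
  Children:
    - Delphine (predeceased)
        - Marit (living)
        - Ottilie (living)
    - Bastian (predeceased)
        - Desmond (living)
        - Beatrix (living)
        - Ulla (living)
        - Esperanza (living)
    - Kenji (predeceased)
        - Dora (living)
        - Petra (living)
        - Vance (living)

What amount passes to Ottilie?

Oskar takes one-third of 972,000 = 324,000. The remaining 648,000 passes to the descendants.
The descendants' portion (648,000) is divided into 3 shares of 216,000: Delphine's 216,000 share passes to Delphine's issue; Bastian's 216,000 share passes to Bastian's issue; Kenji's 216,000 share passes to Kenji's issue.
Delphine's share (216,000) is divided into 2 shares of 108,000: Marit and Ottilie each take 108,000.
Bastian's share (216,000) is divided into 4 shares of 54,000: Desmond, Beatrix, Ulla, and Esperanza each take 54,000.
Kenji's share (216,000) is divided into 3 shares of 72,000: Dora, Petra, and Vance each take 72,000.

Ottilie receives 108,000.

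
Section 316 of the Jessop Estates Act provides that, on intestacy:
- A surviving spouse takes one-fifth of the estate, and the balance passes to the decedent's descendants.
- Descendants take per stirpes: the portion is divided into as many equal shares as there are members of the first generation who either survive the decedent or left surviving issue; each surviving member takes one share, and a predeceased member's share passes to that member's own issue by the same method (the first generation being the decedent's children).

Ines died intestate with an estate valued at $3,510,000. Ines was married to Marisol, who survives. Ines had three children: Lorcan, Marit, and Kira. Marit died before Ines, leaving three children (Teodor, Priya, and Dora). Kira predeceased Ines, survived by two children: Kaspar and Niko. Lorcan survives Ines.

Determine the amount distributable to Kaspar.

Marisol takes one-fifth of $3,510,000 = $702,000. The remaining $2,808,000 passes to the descendants.
The descendants' portion ($2,808,000) is divided into 3 shares of $936,000: Lorcan takes $936,000; Marit's $936,000 share passes to Marit's issue; Kira's $936,000 share passes to Kira's issue.
Marit's share ($936,000) is divided into 3 shares of $312,000: Teodor, Priya, and Dora each take $312,000.
Kira's share ($936,000) is divided into 2 shares of $468,000: Kaspar and Niko each take $468,000.

Kaspar receives $468,000.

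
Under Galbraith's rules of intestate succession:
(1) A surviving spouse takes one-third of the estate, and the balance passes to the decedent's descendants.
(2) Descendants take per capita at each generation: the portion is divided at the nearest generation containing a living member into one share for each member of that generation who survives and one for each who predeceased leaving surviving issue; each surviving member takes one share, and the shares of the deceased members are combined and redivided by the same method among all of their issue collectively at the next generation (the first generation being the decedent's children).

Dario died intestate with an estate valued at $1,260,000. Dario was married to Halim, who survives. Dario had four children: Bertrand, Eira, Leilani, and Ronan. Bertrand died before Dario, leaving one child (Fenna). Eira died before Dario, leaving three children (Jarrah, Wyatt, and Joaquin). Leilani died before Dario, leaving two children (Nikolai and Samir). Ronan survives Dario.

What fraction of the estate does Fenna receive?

Fenna receives 1/12 of the estate.

Halim takes one-third of $1,260,000 = $420,000. The remaining $840,000 passes to the descendants.
The descendants' portion ($840,000) is divided at the children's generation into 4 shares of $210,000. Ronan takes $210,000. The 3 shares of the deceased (Bertrand, Eira, and Leilani) are combined into a pool of $630,000.
That pool ($630,000) is divided at the grandchildren's generation equally among Fenna, Jarrah, Wyatt, Joaquin, Nikolai, and Samir: $105,000 each.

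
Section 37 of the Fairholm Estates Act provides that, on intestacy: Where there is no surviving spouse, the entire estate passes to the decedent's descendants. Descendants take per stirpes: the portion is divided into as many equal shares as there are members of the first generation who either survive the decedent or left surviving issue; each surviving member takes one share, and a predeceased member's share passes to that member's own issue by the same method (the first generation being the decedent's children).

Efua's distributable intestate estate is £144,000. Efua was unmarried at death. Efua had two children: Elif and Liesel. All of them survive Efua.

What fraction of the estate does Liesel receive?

The entire £144,000 passes to the descendants.
That amount (£144,000) is divided into 2 shares of £72,000: Elif and Liesel each take £72,000.

Liesel receives 1/2 of the estate.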